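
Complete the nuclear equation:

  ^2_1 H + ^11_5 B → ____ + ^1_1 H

Conserve mass number: 2 + 11 = A + 1, so A = 12.
Conserve atomic number: 1 + 5 = Z + 1, so Z = 5.
Z = 5 is boron, so the species is ^12_5 B.

B-12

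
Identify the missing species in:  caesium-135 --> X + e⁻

Conserve mass number: 135 = A + 0, so A = 135.
Conserve atomic number: 55 = Z − 1, so Z = 56.
Z = 56 is barium, so the species is barium-135.

Ba-135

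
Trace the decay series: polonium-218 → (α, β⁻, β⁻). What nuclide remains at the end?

Start: (A, Z) = (218, 84).
After α: (214, 82).
After β⁻: (214, 83).
After β⁻: (214, 84).
Z = 84 is polonium.

Po-214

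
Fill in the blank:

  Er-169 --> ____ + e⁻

Conserve mass number: 169 = A + 0, so A = 169.
Conserve atomic number: 68 = Z − 1, so Z = 69.
Z = 69 is thulium, so the species is Tm-169.

Tm-169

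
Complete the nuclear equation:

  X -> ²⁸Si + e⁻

Conserve mass number: A = 28 + 0, so A = 28.
Conserve atomic number: Z = 14 − 1, so Z = 13.
Z = 13 is aluminium, so the species is ²⁸Al.

Al-28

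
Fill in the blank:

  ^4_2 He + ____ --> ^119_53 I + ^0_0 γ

Sb-115

Conserve mass number: 4 + A = 119 + 0, so A = 115.
Conserve atomic number: 2 + Z = 53 + 0, so Z = 51.
Z = 51 is antimony, so the species is ^115_51 Sb.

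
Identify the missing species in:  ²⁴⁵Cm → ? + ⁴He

Pu-241

Conserve mass number: 245 = A + 4, so A = 241.
Conserve atomic number: 96 = Z + 2, so Z = 94.
Z = 94 is plutonium, so the species is ²⁴¹Pu.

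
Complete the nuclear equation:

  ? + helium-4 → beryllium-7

He-3

Conserve mass number: A + 4 = 7, so A = 3.
Conserve atomic number: Z + 2 = 4, so Z = 2.
Z = 2 is helium, so the species is helium-3.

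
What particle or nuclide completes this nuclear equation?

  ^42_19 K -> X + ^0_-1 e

Conserve mass number: 42 = A + 0, so A = 42.
Conserve atomic number: 19 = Z − 1, so Z = 20.
Z = 20 is calcium, so the species is ^42_20 Ca.

Ca-42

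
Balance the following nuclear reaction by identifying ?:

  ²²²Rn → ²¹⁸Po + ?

alpha particle

Conserve mass number: 222 = 218 + A, so A = 4.
Conserve atomic number: 86 = 84 + Z, so Z = 2.
A = 4 and Z = 2 is ⁴He — an alpha particle.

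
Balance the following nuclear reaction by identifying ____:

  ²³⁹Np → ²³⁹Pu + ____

Conserve mass number: 239 = 239 + A, so A = 0.
Conserve atomic number: 93 = 94 + Z, so Z = -1.
A = 0 and Z = -1 is e⁻ — a beta-minus particle.

beta-minus particle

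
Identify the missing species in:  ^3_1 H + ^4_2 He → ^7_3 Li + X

gamma ray

Conserve mass number: 3 + 4 = 7 + A, so A = 0.
Conserve atomic number: 1 + 2 = 3 + Z, so Z = 0.
A = 0 and Z = 0 is ^0_0 γ — a gamma ray.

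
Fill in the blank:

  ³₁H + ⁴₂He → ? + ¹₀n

Li-6

Conserve mass number: 3 + 4 = A + 1, so A = 6.
Conserve atomic number: 1 + 2 = Z + 0, so Z = 3.
Z = 3 is lithium, so the species is ⁶₃Li.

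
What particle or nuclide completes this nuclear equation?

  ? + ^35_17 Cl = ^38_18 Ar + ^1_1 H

alpha particle

Conserve mass number: A + 35 = 38 + 1, so A = 4.
Conserve atomic number: Z + 17 = 18 + 1, so Z = 2.
A = 4 and Z = 2 is ^4_2 He — an alpha particle.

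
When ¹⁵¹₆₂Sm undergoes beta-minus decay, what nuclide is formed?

Beta-minus decay: mass number changes by +0, atomic number by +1.
A: 151 = 151; Z: 62 + 1 = 63.
Z = 63 is europium, so the daughter is ¹⁵¹₆₃Eu.

Eu-151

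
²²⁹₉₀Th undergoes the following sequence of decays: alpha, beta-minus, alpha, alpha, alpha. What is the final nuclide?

Start: (A, Z) = (229, 90).
After α: (225, 88).
After β⁻: (225, 89).
After α: (221, 87).
After α: (217, 85).
After α: (213, 83).
Z = 83 is bismuth.

Bi-213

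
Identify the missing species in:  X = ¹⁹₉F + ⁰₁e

Conserve mass number: A = 19 + 0, so A = 19.
Conserve atomic number: Z = 9 + 1, so Z = 10.
Z = 10 is neon, so the species is ¹⁹₁₀Ne.

Ne-19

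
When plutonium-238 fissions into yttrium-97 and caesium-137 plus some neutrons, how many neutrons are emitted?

4

Conserve mass number: 238 = 97 + 137 + k, so k = 238 − 234 = 4.
Check atomic number: 94 = 39 + 55 + 0 = 94. ✓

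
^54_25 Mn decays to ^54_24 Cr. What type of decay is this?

beta-plus decay or electron capture

ΔA = 54 − 54 = 0; ΔZ = 24 − 25 = -1.
A is unchanged and Z drops by 1 — a proton has become a neutron (β⁺ emission or electron capture).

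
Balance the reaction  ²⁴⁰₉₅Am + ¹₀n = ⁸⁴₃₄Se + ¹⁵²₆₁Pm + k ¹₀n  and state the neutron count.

Conserve mass number: 241 = 84 + 152 + k, so k = 241 − 236 = 5.
Check atomic number: 95 = 34 + 61 + 0 = 95. ✓

5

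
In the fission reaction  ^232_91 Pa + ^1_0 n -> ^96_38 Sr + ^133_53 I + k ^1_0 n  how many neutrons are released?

Conserve mass number: 233 = 96 + 133 + k, so k = 233 − 229 = 4.
Check atomic number: 91 = 38 + 53 + 0 = 91. ✓

4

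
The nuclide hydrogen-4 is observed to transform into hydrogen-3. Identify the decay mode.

ΔA = 3 − 4 = -1; ΔZ = 1 − 1 = +0.
A drops by 1 with Z unchanged — a neutron was emitted.

neutron emission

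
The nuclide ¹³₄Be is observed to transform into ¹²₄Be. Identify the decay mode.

ΔA = 12 − 13 = -1; ΔZ = 4 − 4 = +0.
A drops by 1 with Z unchanged — a neutron was emitted.

neutron emission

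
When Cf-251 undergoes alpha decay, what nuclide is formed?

Alpha decay: mass number changes by -4, atomic number by -2.
A: 251 − 4 = 247; Z: 98 − 2 = 96.
Z = 96 is curium, so the daughter is Cm-247.

Cm-247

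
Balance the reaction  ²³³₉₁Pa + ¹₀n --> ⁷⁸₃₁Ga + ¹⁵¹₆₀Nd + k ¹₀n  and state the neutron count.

5

Conserve mass number: 234 = 78 + 151 + k, so k = 234 − 229 = 5.
Check atomic number: 91 = 31 + 60 + 0 = 91. ✓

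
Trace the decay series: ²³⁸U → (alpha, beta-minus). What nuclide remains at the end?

Pa-234

Start: (A, Z) = (238, 92).
After α: (234, 90).
After β⁻: (234, 91).
Z = 91 is protactinium.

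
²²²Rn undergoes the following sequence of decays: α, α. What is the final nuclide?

Pb-214

Start: (A, Z) = (222, 86).
After α: (218, 84).
After α: (214, 82).
Z = 82 is lead.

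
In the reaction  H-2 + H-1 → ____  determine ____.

Conserve mass number: 2 + 1 = A, so A = 3.
Conserve atomic number: 1 + 1 = Z, so Z = 2.
Z = 2 is helium, so the species is He-3.

He-3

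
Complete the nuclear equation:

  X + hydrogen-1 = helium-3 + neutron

Conserve mass number: A + 1 = 3 + 1, so A = 3.
Conserve atomic number: Z + 1 = 2 + 0, so Z = 1.
A = 3 and Z = 1 is hydrogen-3 — a triton.

triton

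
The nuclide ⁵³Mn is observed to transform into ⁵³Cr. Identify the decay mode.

beta-plus decay or electron capture

ΔA = 53 − 53 = 0; ΔZ = 24 − 25 = -1.
A is unchanged and Z drops by 1 — a proton has become a neutron (β⁺ emission or electron capture).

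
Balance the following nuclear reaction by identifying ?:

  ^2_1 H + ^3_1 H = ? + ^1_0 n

He-4

Conserve mass number: 2 + 3 = A + 1, so A = 4.
Conserve atomic number: 1 + 1 = Z + 0, so Z = 2.
A = 4 and Z = 2 is ^4_2 He — an alpha particle.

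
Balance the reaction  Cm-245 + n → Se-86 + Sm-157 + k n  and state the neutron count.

Conserve mass number: 246 = 86 + 157 + k, so k = 246 − 243 = 3.
Check atomic number: 96 = 34 + 62 + 0 = 96. ✓

3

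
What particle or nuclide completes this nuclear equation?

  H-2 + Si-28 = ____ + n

P-29

Conserve mass number: 2 + 28 = A + 1, so A = 29.
Conserve atomic number: 1 + 14 = Z + 0, so Z = 15.
Z = 15 is phosphorus, so the species is P-29.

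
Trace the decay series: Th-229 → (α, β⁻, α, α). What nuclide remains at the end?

Start: (A, Z) = (229, 90).
After α: (225, 88).
After β⁻: (225, 89).
After α: (221, 87).
After α: (217, 85).
Z = 85 is astatine.

At-217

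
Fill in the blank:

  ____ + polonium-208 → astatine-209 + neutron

Conserve mass number: A + 208 = 209 + 1, so A = 2.
Conserve atomic number: Z + 84 = 85 + 0, so Z = 1.
A = 2 and Z = 1 is hydrogen-2 — a deuteron.

deuteron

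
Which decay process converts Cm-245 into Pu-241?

ΔA = 241 − 245 = -4; ΔZ = 94 − 96 = -2.
A drops by 4 and Z drops by 2 — the signature of alpha emission.

alpha decay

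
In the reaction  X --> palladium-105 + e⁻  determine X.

Rh-105

Conserve mass number: A = 105 + 0, so A = 105.
Conserve atomic number: Z = 46 − 1, so Z = 45.
Z = 45 is rhodium, so the species is rhodium-105.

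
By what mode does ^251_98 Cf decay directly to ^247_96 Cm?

ΔA = 247 − 251 = -4; ΔZ = 96 − 98 = -2.
A drops by 4 and Z drops by 2 — the signature of alpha emission.

alpha decay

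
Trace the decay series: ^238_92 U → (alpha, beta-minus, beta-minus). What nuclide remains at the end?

U-234

Start: (A, Z) = (238, 92).
After α: (234, 90).
After β⁻: (234, 91).
After β⁻: (234, 92).
Z = 92 is uranium.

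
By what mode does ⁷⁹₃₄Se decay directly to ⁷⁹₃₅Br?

beta-minus decay

ΔA = 79 − 79 = 0; ΔZ = 35 − 34 = +1.
A is unchanged and Z rises by 1 — a neutron has become a proton (β⁻ decay).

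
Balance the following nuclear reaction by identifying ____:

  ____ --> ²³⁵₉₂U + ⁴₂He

Pu-239

Conserve mass number: A = 235 + 4, so A = 239.
Conserve atomic number: Z = 92 + 2, so Z = 94.
Z = 94 is plutonium, so the species is ²³⁹₉₄Pu.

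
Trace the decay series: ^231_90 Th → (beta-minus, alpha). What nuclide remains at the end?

Start: (A, Z) = (231, 90).
After β⁻: (231, 91).
After α: (227, 89).
Z = 89 is actinium.

Ac-227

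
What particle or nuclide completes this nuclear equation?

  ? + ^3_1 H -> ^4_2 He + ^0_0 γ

proton

Conserve mass number: A + 3 = 4 + 0, so A = 1.
Conserve atomic number: Z + 1 = 2 + 0, so Z = 1.
A = 1 and Z = 1 is ^1_1 H — a proton.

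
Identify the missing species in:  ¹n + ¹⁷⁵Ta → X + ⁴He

Lu-172

Conserve mass number: 1 + 175 = A + 4, so A = 172.
Conserve atomic number: 0 + 73 = Z + 2, so Z = 71.
Z = 71 is lutetium, so the species is ¹⁷²Lu.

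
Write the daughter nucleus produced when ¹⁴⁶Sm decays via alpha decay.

Nd-142

Alpha decay: mass number changes by -4, atomic number by -2.
A: 146 − 4 = 142; Z: 62 − 2 = 60.
Z = 60 is neodymium, so the daughter is ¹⁴²Nd.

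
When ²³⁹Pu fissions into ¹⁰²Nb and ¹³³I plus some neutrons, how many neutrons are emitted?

4

Conserve mass number: 239 = 102 + 133 + k, so k = 239 − 235 = 4.
Check atomic number: 94 = 41 + 53 + 0 = 94. ✓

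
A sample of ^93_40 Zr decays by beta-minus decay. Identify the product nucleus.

Beta-minus decay: mass number changes by +0, atomic number by +1.
A: 93 = 93; Z: 40 + 1 = 41.
Z = 41 is niobium, so the daughter is ^93_41 Nb.

Nb-93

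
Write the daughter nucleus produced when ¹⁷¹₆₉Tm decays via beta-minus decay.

Yb-171

Beta-minus decay: mass number changes by +0, atomic number by +1.
A: 171 = 171; Z: 69 + 1 = 70.
Z = 70 is ytterbium, so the daughter is ¹⁷¹₇₀Yb.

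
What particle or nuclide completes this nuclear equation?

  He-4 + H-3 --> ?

Li-7

Conserve mass number: 4 + 3 = A, so A = 7.
Conserve atomic number: 2 + 1 = Z, so Z = 3.
Z = 3 is lithium, so the species is Li-7.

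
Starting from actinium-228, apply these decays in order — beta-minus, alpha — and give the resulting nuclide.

Start: (A, Z) = (228, 89).
After β⁻: (228, 90).
After α: (224, 88).
Z = 88 is radium.

Ra-224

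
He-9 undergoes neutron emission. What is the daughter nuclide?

Neutron emission: mass number changes by -1, atomic number by +0.
A: 9 − 1 = 8; Z: 2 = 2.
Z = 2 is helium, so the daughter is He-8.

He-8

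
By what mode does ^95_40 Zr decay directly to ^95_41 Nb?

beta-minus decay

ΔA = 95 − 95 = 0; ΔZ = 41 − 40 = +1.
A is unchanged and Z rises by 1 — a neutron has become a proton (β⁻ decay).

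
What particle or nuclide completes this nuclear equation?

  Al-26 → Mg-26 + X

Conserve mass number: 26 = 26 + A, so A = 0.
Conserve atomic number: 13 = 12 + Z, so Z = 1.
A = 0 and Z = 1 is e⁺ — a positron.

positron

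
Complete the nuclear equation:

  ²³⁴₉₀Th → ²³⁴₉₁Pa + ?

Conserve mass number: 234 = 234 + A, so A = 0.
Conserve atomic number: 90 = 91 + Z, so Z = -1.
A = 0 and Z = -1 is ⁰₋₁e — a beta-minus particle.

beta-minus particle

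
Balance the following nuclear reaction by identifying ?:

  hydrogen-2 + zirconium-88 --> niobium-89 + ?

neutron

Conserve mass number: 2 + 88 = 89 + A, so A = 1.
Conserve atomic number: 1 + 40 = 41 + Z, so Z = 0.
A = 1 and Z = 0 is neutron — a neutron.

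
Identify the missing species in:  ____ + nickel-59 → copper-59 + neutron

Conserve mass number: A + 59 = 59 + 1, so A = 1.
Conserve atomic number: Z + 28 = 29 + 0, so Z = 1.
A = 1 and Z = 1 is hydrogen-1 — a proton.

proton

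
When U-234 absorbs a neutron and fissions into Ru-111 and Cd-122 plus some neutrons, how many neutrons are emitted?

Conserve mass number: 235 = 111 + 122 + k, so k = 235 − 233 = 2.
Check atomic number: 92 = 44 + 48 + 0 = 92. ✓

2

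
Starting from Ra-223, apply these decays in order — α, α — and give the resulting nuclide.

Start: (A, Z) = (223, 88).
After α: (219, 86).
After α: (215, 84).
Z = 84 is polonium.

Po-215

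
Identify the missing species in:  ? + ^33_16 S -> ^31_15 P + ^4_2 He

Conserve mass number: A + 33 = 31 + 4, so A = 2.
Conserve atomic number: Z + 16 = 15 + 2, so Z = 1.
A = 2 and Z = 1 is ^2_1 H — a deuteron.

deuteron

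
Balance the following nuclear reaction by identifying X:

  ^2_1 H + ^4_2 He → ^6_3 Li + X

Conserve mass number: 2 + 4 = 6 + A, so A = 0.
Conserve atomic number: 1 + 2 = 3 + Z, so Z = 0.
A = 0 and Z = 0 is ^0_0 γ — a gamma ray.

gamma ray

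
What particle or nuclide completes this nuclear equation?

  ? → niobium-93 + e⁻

Conserve mass number: A = 93 + 0, so A = 93.
Conserve atomic number: Z = 41 − 1, so Z = 40.
Z = 40 is zirconium, so the species is zirconium-93.

Zr-93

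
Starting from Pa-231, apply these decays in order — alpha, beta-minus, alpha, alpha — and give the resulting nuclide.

Start: (A, Z) = (231, 91).
After α: (227, 89).
After β⁻: (227, 90).
After α: (223, 88).
After α: (219, 86).
Z = 86 is radon.

Rn-219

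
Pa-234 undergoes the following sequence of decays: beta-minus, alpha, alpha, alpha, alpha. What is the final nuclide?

Start: (A, Z) = (234, 91).
After β⁻: (234, 92).
After α: (230, 90).
After α: (226, 88).
After α: (222, 86).
After α: (218, 84).
Z = 84 is polonium.

Po-218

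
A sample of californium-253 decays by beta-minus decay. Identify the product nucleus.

Es-253

Beta-minus decay: mass number changes by +0, atomic number by +1.
A: 253 = 253; Z: 98 + 1 = 99.
Z = 99 is einsteinium, so the daughter is einsteinium-253.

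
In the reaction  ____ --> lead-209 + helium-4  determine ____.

Po-213

Conserve mass number: A = 209 + 4, so A = 213.
Conserve atomic number: Z = 82 + 2, so Z = 84.
Z = 84 is polonium, so the species is polonium-213.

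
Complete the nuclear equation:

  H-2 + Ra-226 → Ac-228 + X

Conserve mass number: 2 + 226 = 228 + A, so A = 0.
Conserve atomic number: 1 + 88 = 89 + Z, so Z = 0.
A = 0 and Z = 0 is γ — a gamma ray.

gamma ray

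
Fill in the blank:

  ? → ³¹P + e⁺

S-31

Conserve mass number: A = 31 + 0, so A = 31.
Conserve atomic number: Z = 15 + 1, so Z = 16.
Z = 16 is sulfur, so the species is ³¹S.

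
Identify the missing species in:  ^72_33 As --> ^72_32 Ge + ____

Conserve mass number: 72 = 72 + A, so A = 0.
Conserve atomic number: 33 = 32 + Z, so Z = 1.
A = 0 and Z = 1 is ^0_1 e — a positron.

positron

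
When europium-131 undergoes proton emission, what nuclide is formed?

Proton emission: mass number changes by -1, atomic number by -1.
A: 131 − 1 = 130; Z: 63 − 1 = 62.
Z = 62 is samarium, so the daughter is samarium-130.

Sm-130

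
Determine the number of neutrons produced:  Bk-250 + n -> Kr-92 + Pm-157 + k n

2

Conserve mass number: 251 = 92 + 157 + k, so k = 251 − 249 = 2.
Check atomic number: 97 = 36 + 61 + 0 = 97. ✓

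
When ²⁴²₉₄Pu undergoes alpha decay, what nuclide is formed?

Alpha decay: mass number changes by -4, atomic number by -2.
A: 242 − 4 = 238; Z: 94 − 2 = 92.
Z = 92 is uranium, so the daughter is ²³⁸₉₂U.

U-238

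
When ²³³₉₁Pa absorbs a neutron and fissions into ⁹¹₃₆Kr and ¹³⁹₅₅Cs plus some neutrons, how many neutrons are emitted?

4

Conserve mass number: 234 = 91 + 139 + k, so k = 234 − 230 = 4.
Check atomic number: 91 = 36 + 55 + 0 = 91. ✓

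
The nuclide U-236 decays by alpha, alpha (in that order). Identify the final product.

Ra-228

Start: (A, Z) = (236, 92).
After α: (232, 90).
After α: (228, 88).
Z = 88 is radium.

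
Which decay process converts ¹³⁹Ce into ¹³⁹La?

beta-plus decay or electron capture

ΔA = 139 − 139 = 0; ΔZ = 57 − 58 = -1.
A is unchanged and Z drops by 1 — a proton has become a neutron (β⁺ emission or electron capture).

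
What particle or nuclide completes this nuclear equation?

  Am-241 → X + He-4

Conserve mass number: 241 = A + 4, so A = 237.
Conserve atomic number: 95 = Z + 2, so Z = 93.
Z = 93 is neptunium, so the species is Np-237.

Np-237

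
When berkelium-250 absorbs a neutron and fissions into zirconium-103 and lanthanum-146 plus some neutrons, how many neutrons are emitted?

2

Conserve mass number: 251 = 103 + 146 + k, so k = 251 − 249 = 2.
Check atomic number: 97 = 40 + 57 + 0 = 97. ✓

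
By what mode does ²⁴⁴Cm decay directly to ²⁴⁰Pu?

alpha decay

ΔA = 240 − 244 = -4; ΔZ = 94 − 96 = -2.
A drops by 4 and Z drops by 2 — the signature of alpha emission.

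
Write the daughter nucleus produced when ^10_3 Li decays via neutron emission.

Li-9

Neutron emission: mass number changes by -1, atomic number by +0.
A: 10 − 1 = 9; Z: 3 = 3.
Z = 3 is lithium, so the daughter is ^9_3 Li.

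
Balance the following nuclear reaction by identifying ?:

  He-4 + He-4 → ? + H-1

Conserve mass number: 4 + 4 = A + 1, so A = 7.
Conserve atomic number: 2 + 2 = Z + 1, so Z = 3.
Z = 3 is lithium, so the species is Li-7.

Li-7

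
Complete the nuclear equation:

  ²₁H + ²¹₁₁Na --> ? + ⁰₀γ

Conserve mass number: 2 + 21 = A + 0, so A = 23.
Conserve atomic number: 1 + 11 = Z + 0, so Z = 12.
Z = 12 is magnesium, so the species is ²³₁₂Mg.

Mg-23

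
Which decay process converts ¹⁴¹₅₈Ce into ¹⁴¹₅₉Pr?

beta-minus decay

ΔA = 141 − 141 = 0; ΔZ = 59 − 58 = +1.
A is unchanged and Z rises by 1 — a neutron has become a proton (β⁻ decay).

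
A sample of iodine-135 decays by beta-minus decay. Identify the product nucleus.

Beta-minus decay: mass number changes by +0, atomic number by +1.
A: 135 = 135; Z: 53 + 1 = 54.
Z = 54 is xenon, so the daughter is xenon-135.

Xe-135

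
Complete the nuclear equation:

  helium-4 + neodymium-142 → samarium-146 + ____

Conserve mass number: 4 + 142 = 146 + A, so A = 0.
Conserve atomic number: 2 + 60 = 62 + Z, so Z = 0.
A = 0 and Z = 0 is γ — a gamma ray.

gamma ray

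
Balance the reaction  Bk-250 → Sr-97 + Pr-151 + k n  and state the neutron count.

Conserve mass number: 250 = 97 + 151 + k, so k = 250 − 248 = 2.
Check atomic number: 97 = 38 + 59 + 0 = 97. ✓

2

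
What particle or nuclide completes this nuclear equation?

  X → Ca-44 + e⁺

Sc-44

Conserve mass number: A = 44 + 0, so A = 44.
Conserve atomic number: Z = 20 + 1, so Z = 21.
Z = 21 is scandium, so the species is Sc-44.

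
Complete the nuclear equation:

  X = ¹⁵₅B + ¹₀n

Conserve mass number: A = 15 + 1, so A = 16.
Conserve atomic number: Z = 5 + 0, so Z = 5.
Z = 5 is boron, so the species is ¹⁶₅B.

B-16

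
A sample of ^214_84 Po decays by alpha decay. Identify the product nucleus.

Pb-210

Alpha decay: mass number changes by -4, atomic number by -2.
A: 214 − 4 = 210; Z: 84 − 2 = 82.
Z = 82 is lead, so the daughter is ^210_82 Pb.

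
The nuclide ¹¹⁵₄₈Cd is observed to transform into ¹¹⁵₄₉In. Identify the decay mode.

beta-minus decay

ΔA = 115 − 115 = 0; ΔZ = 49 − 48 = +1.
A is unchanged and Z rises by 1 — a neutron has become a proton (β⁻ decay).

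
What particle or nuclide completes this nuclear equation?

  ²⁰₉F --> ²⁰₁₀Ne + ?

beta-minus particle

Conserve mass number: 20 = 20 + A, so A = 0.
Conserve atomic number: 9 = 10 + Z, so Z = -1.
A = 0 and Z = -1 is ⁰₋₁e — a beta-minus particle.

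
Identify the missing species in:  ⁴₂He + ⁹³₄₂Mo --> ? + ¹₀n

Conserve mass number: 4 + 93 = A + 1, so A = 96.
Conserve atomic number: 2 + 42 = Z + 0, so Z = 44.
Z = 44 is ruthenium, so the species is ⁹⁶₄₄Ru.

Ru-96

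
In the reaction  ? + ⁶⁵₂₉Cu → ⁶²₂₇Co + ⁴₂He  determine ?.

Conserve mass number: A + 65 = 62 + 4, so A = 1.
Conserve atomic number: Z + 29 = 27 + 2, so Z = 0.
A = 1 and Z = 0 is ¹₀n — a neutron.

neutron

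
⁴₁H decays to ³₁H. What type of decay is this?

neutron emission

ΔA = 3 − 4 = -1; ΔZ = 1 − 1 = +0.
A drops by 1 with Z unchanged — a neutron was emitted.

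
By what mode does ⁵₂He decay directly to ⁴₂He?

neutron emission

ΔA = 4 − 5 = -1; ΔZ = 2 − 2 = +0.
A drops by 1 with Z unchanged — a neutron was emitted.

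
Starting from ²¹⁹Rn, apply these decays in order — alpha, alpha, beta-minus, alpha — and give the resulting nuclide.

Tl-207

Start: (A, Z) = (219, 86).
After α: (215, 84).
After α: (211, 82).
After β⁻: (211, 83).
After α: (207, 81).
Z = 81 is thallium.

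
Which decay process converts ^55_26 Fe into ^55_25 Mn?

beta-plus decay or electron capture

ΔA = 55 − 55 = 0; ΔZ = 25 − 26 = -1.
A is unchanged and Z drops by 1 — a proton has become a neutron (β⁺ emission or electron capture).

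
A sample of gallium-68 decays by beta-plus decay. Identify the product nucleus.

Zn-68

Beta-plus decay: mass number changes by +0, atomic number by -1.
A: 68 = 68; Z: 31 − 1 = 30.
Z = 30 is zinc, so the daughter is zinc-68.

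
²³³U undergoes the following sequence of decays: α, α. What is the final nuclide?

Start: (A, Z) = (233, 92).
After α: (229, 90).
After α: (225, 88).
Z = 88 is radium.

Ra-225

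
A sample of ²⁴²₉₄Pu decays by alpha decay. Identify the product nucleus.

Alpha decay: mass number changes by -4, atomic number by -2.
A: 242 − 4 = 238; Z: 94 − 2 = 92.
Z = 92 is uranium, so the daughter is ²³⁸₉₂U.

U-238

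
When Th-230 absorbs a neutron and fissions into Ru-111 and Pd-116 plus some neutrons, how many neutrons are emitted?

Conserve mass number: 231 = 111 + 116 + k, so k = 231 − 227 = 4.
Check atomic number: 90 = 44 + 46 + 0 = 90. ✓

4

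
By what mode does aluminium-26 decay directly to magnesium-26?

beta-plus decay or electron capture

ΔA = 26 − 26 = 0; ΔZ = 12 − 13 = -1.
A is unchanged and Z drops by 1 — a proton has become a neutron (β⁺ emission or electron capture).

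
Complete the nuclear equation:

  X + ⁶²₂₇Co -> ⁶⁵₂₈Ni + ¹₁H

Conserve mass number: A + 62 = 65 + 1, so A = 4.
Conserve atomic number: Z + 27 = 28 + 1, so Z = 2.
A = 4 and Z = 2 is ⁴₂He — an alpha particle.

alpha particle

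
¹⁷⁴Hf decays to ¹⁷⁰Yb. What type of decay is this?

alpha decay

ΔA = 170 − 174 = -4; ΔZ = 70 − 72 = -2.
A drops by 4 and Z drops by 2 — the signature of alpha emission.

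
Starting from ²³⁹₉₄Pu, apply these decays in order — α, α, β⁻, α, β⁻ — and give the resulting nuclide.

Start: (A, Z) = (239, 94).
After α: (235, 92).
After α: (231, 90).
After β⁻: (231, 91).
After α: (227, 89).
After β⁻: (227, 90).
Z = 90 is thorium.

Th-227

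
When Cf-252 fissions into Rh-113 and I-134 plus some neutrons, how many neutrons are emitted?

Conserve mass number: 252 = 113 + 134 + k, so k = 252 − 247 = 5.
Check atomic number: 98 = 45 + 53 + 0 = 98. ✓

5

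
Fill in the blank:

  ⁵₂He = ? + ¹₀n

Conserve mass number: 5 = A + 1, so A = 4.
Conserve atomic number: 2 = Z + 0, so Z = 2.
A = 4 and Z = 2 is ⁴₂He — an alpha particle.

He-4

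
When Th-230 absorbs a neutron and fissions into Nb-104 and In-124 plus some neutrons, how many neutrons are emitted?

3

Conserve mass number: 231 = 104 + 124 + k, so k = 231 − 228 = 3.
Check atomic number: 90 = 41 + 49 + 0 = 90. ✓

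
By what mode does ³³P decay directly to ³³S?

ΔA = 33 − 33 = 0; ΔZ = 16 − 15 = +1.
A is unchanged and Z rises by 1 — a neutron has become a proton (β⁻ decay).

beta-minus decay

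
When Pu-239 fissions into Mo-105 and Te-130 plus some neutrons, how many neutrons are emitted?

4

Conserve mass number: 239 = 105 + 130 + k, so k = 239 − 235 = 4.
Check atomic number: 94 = 42 + 52 + 0 = 94. ✓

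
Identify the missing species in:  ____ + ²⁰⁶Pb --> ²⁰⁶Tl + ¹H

neutron

Conserve mass number: A + 206 = 206 + 1, so A = 1.
Conserve atomic number: Z + 82 = 81 + 1, so Z = 0.
A = 1 and Z = 0 is ¹n — a neutron.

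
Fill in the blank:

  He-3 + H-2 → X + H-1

Conserve mass number: 3 + 2 = A + 1, so A = 4.
Conserve atomic number: 2 + 1 = Z + 1, so Z = 2.
A = 4 and Z = 2 is He-4 — an alpha particle.

He-4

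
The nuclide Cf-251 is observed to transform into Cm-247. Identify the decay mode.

ΔA = 247 − 251 = -4; ΔZ = 96 − 98 = -2.
A drops by 4 and Z drops by 2 — the signature of alpha emission.

alpha decay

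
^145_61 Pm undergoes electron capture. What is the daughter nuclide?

Electron capture: mass number changes by +0, atomic number by -1.
A: 145 = 145; Z: 61 − 1 = 60.
Z = 60 is neodymium, so the daughter is ^145_60 Nd.

Nd-145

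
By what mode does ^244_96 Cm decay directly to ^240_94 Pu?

ΔA = 240 − 244 = -4; ΔZ = 94 − 96 = -2.
A drops by 4 and Z drops by 2 — the signature of alpha emission.

alpha decay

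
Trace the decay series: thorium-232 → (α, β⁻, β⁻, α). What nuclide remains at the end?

Start: (A, Z) = (232, 90).
After α: (228, 88).
After β⁻: (228, 89).
After β⁻: (228, 90).
After α: (224, 88).
Z = 88 is radium.

Ra-224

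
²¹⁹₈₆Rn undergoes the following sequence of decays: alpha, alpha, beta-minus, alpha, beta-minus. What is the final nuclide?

Pb-207

Start: (A, Z) = (219, 86).
After α: (215, 84).
After α: (211, 82).
After β⁻: (211, 83).
After α: (207, 81).
After β⁻: (207, 82).
Z = 82 is lead.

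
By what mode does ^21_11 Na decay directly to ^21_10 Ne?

ΔA = 21 − 21 = 0; ΔZ = 10 − 11 = -1.
A is unchanged and Z drops by 1 — a proton has become a neutron (β⁺ emission or electron capture).

beta-plus decay or electron capture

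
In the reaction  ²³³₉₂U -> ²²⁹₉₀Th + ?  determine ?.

Conserve mass number: 233 = 229 + A, so A = 4.
Conserve atomic number: 92 = 90 + Z, so Z = 2.
A = 4 and Z = 2 is ⁴₂He — an alpha particle.

alpha particle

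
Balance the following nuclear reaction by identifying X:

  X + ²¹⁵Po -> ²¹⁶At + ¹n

deuteron

Conserve mass number: A + 215 = 216 + 1, so A = 2.
Conserve atomic number: Z + 84 = 85 + 0, so Z = 1.
A = 2 and Z = 1 is ²H — a deuteron.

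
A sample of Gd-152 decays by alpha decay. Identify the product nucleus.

Alpha decay: mass number changes by -4, atomic number by -2.
A: 152 − 4 = 148; Z: 64 − 2 = 62.
Z = 62 is samarium, so the daughter is Sm-148.

Sm-148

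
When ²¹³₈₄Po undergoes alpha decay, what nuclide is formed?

Pb-209

Alpha decay: mass number changes by -4, atomic number by -2.
A: 213 − 4 = 209; Z: 84 − 2 = 82.
Z = 82 is lead, so the daughter is ²⁰⁹₈₂Pb.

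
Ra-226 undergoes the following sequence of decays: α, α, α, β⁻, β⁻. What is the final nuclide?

Start: (A, Z) = (226, 88).
After α: (222, 86).
After α: (218, 84).
After α: (214, 82).
After β⁻: (214, 83).
After β⁻: (214, 84).
Z = 84 is polonium.

Po-214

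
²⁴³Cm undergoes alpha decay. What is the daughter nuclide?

Alpha decay: mass number changes by -4, atomic number by -2.
A: 243 − 4 = 239; Z: 96 − 2 = 94.
Z = 94 is plutonium, so the daughter is ²³⁹Pu.

Pu-239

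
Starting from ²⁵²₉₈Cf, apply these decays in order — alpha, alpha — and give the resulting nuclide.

Pu-244

Start: (A, Z) = (252, 98).
After α: (248, 96).
After α: (244, 94).
Z = 94 is plutonium.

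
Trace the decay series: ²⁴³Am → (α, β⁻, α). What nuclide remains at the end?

U-235

Start: (A, Z) = (243, 95).
After α: (239, 93).
After β⁻: (239, 94).
After α: (235, 92).
Z = 92 is uranium.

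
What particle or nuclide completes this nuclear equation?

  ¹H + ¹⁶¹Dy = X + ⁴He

Conserve mass number: 1 + 161 = A + 4, so A = 158.
Conserve atomic number: 1 + 66 = Z + 2, so Z = 65.
Z = 65 is terbium, so the species is ¹⁵⁸Tb.

Tb-158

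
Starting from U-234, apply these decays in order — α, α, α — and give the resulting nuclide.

Start: (A, Z) = (234, 92).
After α: (230, 90).
After α: (226, 88).
After α: (222, 86).
Z = 86 is radon.

Rn-222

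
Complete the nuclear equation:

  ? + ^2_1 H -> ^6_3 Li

Conserve mass number: A + 2 = 6, so A = 4.
Conserve atomic number: Z + 1 = 3, so Z = 2.
A = 4 and Z = 2 is ^4_2 He — an alpha particle.

alpha particle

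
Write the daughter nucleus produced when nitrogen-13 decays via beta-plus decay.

C-13

Beta-plus decay: mass number changes by +0, atomic number by -1.
A: 13 = 13; Z: 7 − 1 = 6.
Z = 6 is carbon, so the daughter is carbon-13.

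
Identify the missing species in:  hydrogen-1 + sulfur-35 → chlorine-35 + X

Conserve mass number: 1 + 35 = 35 + A, so A = 1.
Conserve atomic number: 1 + 16 = 17 + Z, so Z = 0.
A = 1 and Z = 0 is neutron — a neutron.

neutron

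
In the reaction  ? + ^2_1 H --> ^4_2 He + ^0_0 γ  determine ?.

deuteron

Conserve mass number: A + 2 = 4 + 0, so A = 2.
Conserve atomic number: Z + 1 = 2 + 0, so Z = 1.
A = 2 and Z = 1 is ^2_1 H — a deuteron.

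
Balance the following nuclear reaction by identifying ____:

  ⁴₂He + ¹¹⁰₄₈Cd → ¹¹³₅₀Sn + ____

neutron

Conserve mass number: 4 + 110 = 113 + A, so A = 1.
Conserve atomic number: 2 + 48 = 50 + Z, so Z = 0.
A = 1 and Z = 0 is ¹₀n — a neutron.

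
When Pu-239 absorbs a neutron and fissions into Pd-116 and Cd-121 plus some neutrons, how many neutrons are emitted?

3

Conserve mass number: 240 = 116 + 121 + k, so k = 240 − 237 = 3.
Check atomic number: 94 = 46 + 48 + 0 = 94. ✓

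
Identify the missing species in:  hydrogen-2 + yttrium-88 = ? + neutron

Zr-89

Conserve mass number: 2 + 88 = A + 1, so A = 89.
Conserve atomic number: 1 + 39 = Z + 0, so Z = 40.
Z = 40 is zirconium, so the species is zirconium-89.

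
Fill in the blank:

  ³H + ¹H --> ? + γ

Conserve mass number: 3 + 1 = A + 0, so A = 4.
Conserve atomic number: 1 + 1 = Z + 0, so Z = 2.
A = 4 and Z = 2 is ⁴He — an alpha particle.

He-4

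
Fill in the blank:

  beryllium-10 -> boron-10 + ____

beta-minus particle

Conserve mass number: 10 = 10 + A, so A = 0.
Conserve atomic number: 4 = 5 + Z, so Z = -1.
A = 0 and Z = -1 is e⁻ — a beta-minus particle.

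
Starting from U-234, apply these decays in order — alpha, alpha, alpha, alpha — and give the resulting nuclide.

Start: (A, Z) = (234, 92).
After α: (230, 90).
After α: (226, 88).
After α: (222, 86).
After α: (218, 84).
Z = 84 is polonium.

Po-218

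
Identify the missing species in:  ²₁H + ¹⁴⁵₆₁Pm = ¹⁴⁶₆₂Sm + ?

Conserve mass number: 2 + 145 = 146 + A, so A = 1.
Conserve atomic number: 1 + 61 = 62 + Z, so Z = 0.
A = 1 and Z = 0 is ¹₀n — a neutron.

neutron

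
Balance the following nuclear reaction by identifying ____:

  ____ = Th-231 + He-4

U-235

Conserve mass number: A = 231 + 4, so A = 235.
Conserve atomic number: Z = 90 + 2, so Z = 92.
Z = 92 is uranium, so the species is U-235.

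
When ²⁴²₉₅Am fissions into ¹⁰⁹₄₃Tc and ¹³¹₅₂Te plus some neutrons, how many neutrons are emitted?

2

Conserve mass number: 242 = 109 + 131 + k, so k = 242 − 240 = 2.
Check atomic number: 95 = 43 + 52 + 0 = 95. ✓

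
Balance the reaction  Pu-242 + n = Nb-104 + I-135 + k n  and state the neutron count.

Conserve mass number: 243 = 104 + 135 + k, so k = 243 − 239 = 4.
Check atomic number: 94 = 41 + 53 + 0 = 94. ✓

4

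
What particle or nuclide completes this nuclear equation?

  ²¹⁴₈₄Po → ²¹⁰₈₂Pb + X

alpha particle

Conserve mass number: 214 = 210 + A, so A = 4.
Conserve atomic number: 84 = 82 + Z, so Z = 2.
A = 4 and Z = 2 is ⁴₂He — an alpha particle.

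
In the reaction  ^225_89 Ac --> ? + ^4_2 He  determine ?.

Fr-221

Conserve mass number: 225 = A + 4, so A = 221.
Conserve atomic number: 89 = Z + 2, so Z = 87.
Z = 87 is francium, so the species is ^221_87 Fr.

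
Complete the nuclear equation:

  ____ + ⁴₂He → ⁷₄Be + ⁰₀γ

He-3

Conserve mass number: A + 4 = 7 + 0, so A = 3.
Conserve atomic number: Z + 2 = 4 + 0, so Z = 2.
Z = 2 is helium, so the species is ³₂He.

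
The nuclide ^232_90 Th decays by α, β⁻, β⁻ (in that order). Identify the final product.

Th-228

Start: (A, Z) = (232, 90).
After α: (228, 88).
After β⁻: (228, 89).
After β⁻: (228, 90).
Z = 90 is thorium.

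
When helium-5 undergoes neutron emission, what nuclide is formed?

Neutron emission: mass number changes by -1, atomic number by +0.
A: 5 − 1 = 4; Z: 2 = 2.
Z = 2 is helium, so the daughter is helium-4.

He-4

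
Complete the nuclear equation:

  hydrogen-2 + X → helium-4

Conserve mass number: 2 + A = 4, so A = 2.
Conserve atomic number: 1 + Z = 2, so Z = 1.
A = 2 and Z = 1 is hydrogen-2 — a deuteron.

deuteron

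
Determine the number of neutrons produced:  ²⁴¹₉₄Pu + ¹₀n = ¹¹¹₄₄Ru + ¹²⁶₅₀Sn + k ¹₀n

Conserve mass number: 242 = 111 + 126 + k, so k = 242 − 237 = 5.
Check atomic number: 94 = 44 + 50 + 0 = 94. ✓

5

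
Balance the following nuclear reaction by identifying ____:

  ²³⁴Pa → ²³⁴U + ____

beta-minus particle

Conserve mass number: 234 = 234 + A, so A = 0.
Conserve atomic number: 91 = 92 + Z, so Z = -1.
A = 0 and Z = -1 is e⁻ — a beta-minus particle.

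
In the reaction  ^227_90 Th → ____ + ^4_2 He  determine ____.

Ra-223

Conserve mass number: 227 = A + 4, so A = 223.
Conserve atomic number: 90 = Z + 2, so Z = 88.
Z = 88 is radium, so the species is ^223_88 Ra.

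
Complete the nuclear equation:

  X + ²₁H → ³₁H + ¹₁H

Conserve mass number: A + 2 = 3 + 1, so A = 2.
Conserve atomic number: Z + 1 = 1 + 1, so Z = 1.
A = 2 and Z = 1 is ²₁H — a deuteron.

deuteron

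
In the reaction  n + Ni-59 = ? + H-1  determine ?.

Conserve mass number: 1 + 59 = A + 1, so A = 59.
Conserve atomic number: 0 + 28 = Z + 1, so Z = 27.
Z = 27 is cobalt, so the species is Co-59.

Co-59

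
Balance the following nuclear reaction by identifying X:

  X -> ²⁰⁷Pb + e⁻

Tl-207

Conserve mass number: A = 207 + 0, so A = 207.
Conserve atomic number: Z = 82 − 1, so Z = 81.
Z = 81 is thallium, so the species is ²⁰⁷Tl.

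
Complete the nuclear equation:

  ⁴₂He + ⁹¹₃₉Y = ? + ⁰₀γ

Nb-95

Conserve mass number: 4 + 91 = A + 0, so A = 95.
Conserve atomic number: 2 + 39 = Z + 0, so Z = 41.
Z = 41 is niobium, so the species is ⁹⁵₄₁Nb.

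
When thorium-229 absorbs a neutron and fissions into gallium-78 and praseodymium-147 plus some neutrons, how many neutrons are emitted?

5

Conserve mass number: 230 = 78 + 147 + k, so k = 230 − 225 = 5.
Check atomic number: 90 = 31 + 59 + 0 = 90. ✓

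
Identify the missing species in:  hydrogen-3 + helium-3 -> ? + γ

Conserve mass number: 3 + 3 = A + 0, so A = 6.
Conserve atomic number: 1 + 2 = Z + 0, so Z = 3.
Z = 3 is lithium, so the species is lithium-6.

Li-6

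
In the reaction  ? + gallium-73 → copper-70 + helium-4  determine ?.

Conserve mass number: A + 73 = 70 + 4, so A = 1.
Conserve atomic number: Z + 31 = 29 + 2, so Z = 0.
A = 1 and Z = 0 is neutron — a neutron.

neutron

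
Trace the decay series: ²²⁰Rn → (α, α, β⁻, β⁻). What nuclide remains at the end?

Po-212

Start: (A, Z) = (220, 86).
After α: (216, 84).
After α: (212, 82).
After β⁻: (212, 83).
After β⁻: (212, 84).
Z = 84 is polonium.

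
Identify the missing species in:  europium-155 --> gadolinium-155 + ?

beta-minus particle

Conserve mass number: 155 = 155 + A, so A = 0.
Conserve atomic number: 63 = 64 + Z, so Z = -1.
A = 0 and Z = -1 is e⁻ — a beta-minus particle.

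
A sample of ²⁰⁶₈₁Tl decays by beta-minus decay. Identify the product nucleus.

Pb-206

Beta-minus decay: mass number changes by +0, atomic number by +1.
A: 206 = 206; Z: 81 + 1 = 82.
Z = 82 is lead, so the daughter is ²⁰⁶₈₂Pb.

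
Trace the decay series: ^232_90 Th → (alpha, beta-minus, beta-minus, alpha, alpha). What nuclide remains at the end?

Start: (A, Z) = (232, 90).
After α: (228, 88).
After β⁻: (228, 89).
After β⁻: (228, 90).
After α: (224, 88).
After α: (220, 86).
Z = 86 is radon.

Rn-220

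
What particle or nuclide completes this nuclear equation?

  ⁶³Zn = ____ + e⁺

Cu-63

Conserve mass number: 63 = A + 0, so A = 63.
Conserve atomic number: 30 = Z + 1, so Z = 29.
Z = 29 is copper, so the species is ⁶³Cu.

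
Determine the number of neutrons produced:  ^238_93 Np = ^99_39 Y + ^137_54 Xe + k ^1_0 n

2

Conserve mass number: 238 = 99 + 137 + k, so k = 238 − 236 = 2.
Check atomic number: 93 = 39 + 54 + 0 = 93. ✓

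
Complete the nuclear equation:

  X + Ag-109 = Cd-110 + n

deuteron

Conserve mass number: A + 109 = 110 + 1, so A = 2.
Conserve atomic number: Z + 47 = 48 + 0, so Z = 1.
A = 2 and Z = 1 is H-2 — a deuteron.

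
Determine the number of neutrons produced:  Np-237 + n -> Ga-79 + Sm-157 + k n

2

Conserve mass number: 238 = 79 + 157 + k, so k = 238 − 236 = 2.
Check atomic number: 93 = 31 + 62 + 0 = 93. ✓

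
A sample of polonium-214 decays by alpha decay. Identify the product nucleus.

Pb-210

Alpha decay: mass number changes by -4, atomic number by -2.
A: 214 − 4 = 210; Z: 84 − 2 = 82.
Z = 82 is lead, so the daughter is lead-210.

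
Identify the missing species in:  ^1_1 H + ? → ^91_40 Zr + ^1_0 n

Y-91

Conserve mass number: 1 + A = 91 + 1, so A = 91.
Conserve atomic number: 1 + Z = 40 + 0, so Z = 39.
Z = 39 is yttrium, so the species is ^91_39 Y.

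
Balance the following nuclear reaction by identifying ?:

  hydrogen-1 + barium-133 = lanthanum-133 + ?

Conserve mass number: 1 + 133 = 133 + A, so A = 1.
Conserve atomic number: 1 + 56 = 57 + Z, so Z = 0.
A = 1 and Z = 0 is neutron — a neutron.

neutron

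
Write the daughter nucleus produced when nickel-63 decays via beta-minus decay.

Beta-minus decay: mass number changes by +0, atomic number by +1.
A: 63 = 63; Z: 28 + 1 = 29.
Z = 29 is copper, so the daughter is copper-63.

Cu-63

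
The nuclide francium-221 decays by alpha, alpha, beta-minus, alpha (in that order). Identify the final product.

Start: (A, Z) = (221, 87).
After α: (217, 85).
After α: (213, 83).
After β⁻: (213, 84).
After α: (209, 82).
Z = 82 is lead.

Pb-209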